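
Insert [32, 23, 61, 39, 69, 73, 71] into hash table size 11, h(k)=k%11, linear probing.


Insert 32: h=10 -> slot 10
Insert 23: h=1 -> slot 1
Insert 61: h=6 -> slot 6
Insert 39: h=6, 1 probes -> slot 7
Insert 69: h=3 -> slot 3
Insert 73: h=7, 1 probes -> slot 8
Insert 71: h=5 -> slot 5

Table: [None, 23, None, 69, None, 71, 61, 39, 73, None, 32]


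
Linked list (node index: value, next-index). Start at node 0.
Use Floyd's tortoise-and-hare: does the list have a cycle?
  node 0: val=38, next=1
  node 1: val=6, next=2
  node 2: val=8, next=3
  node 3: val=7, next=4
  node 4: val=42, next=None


Floyd's tortoise (slow, +1) and hare (fast, +2):
  init: slow=0, fast=0
  step 1: slow=1, fast=2
  step 2: slow=2, fast=4
  step 3: fast -> None, no cycle

Cycle: no


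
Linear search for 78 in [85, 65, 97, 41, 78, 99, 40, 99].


i=0: 85!=78
i=1: 65!=78
i=2: 97!=78
i=3: 41!=78
i=4: 78==78 found!

Found at 4, 5 comps


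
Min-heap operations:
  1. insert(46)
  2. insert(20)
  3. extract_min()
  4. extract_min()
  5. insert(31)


insert(46) -> [46]
insert(20) -> [20, 46]
extract_min()->20, [46]
extract_min()->46, []
insert(31) -> [31]

Final heap: [31]


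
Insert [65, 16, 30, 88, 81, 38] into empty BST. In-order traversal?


Insert 65: root
Insert 16: L from 65
Insert 30: L from 65 -> R from 16
Insert 88: R from 65
Insert 81: R from 65 -> L from 88
Insert 38: L from 65 -> R from 16 -> R from 30

In-order: [16, 30, 38, 65, 81, 88]


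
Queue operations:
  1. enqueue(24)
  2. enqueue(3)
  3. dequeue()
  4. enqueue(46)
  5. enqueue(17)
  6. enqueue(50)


enqueue(24) -> [24]
enqueue(3) -> [24, 3]
dequeue()->24, [3]
enqueue(46) -> [3, 46]
enqueue(17) -> [3, 46, 17]
enqueue(50) -> [3, 46, 17, 50]

Final queue: [3, 46, 17, 50]


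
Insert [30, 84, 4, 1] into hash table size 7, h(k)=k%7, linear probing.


Insert 30: h=2 -> slot 2
Insert 84: h=0 -> slot 0
Insert 4: h=4 -> slot 4
Insert 1: h=1 -> slot 1

Table: [84, 1, 30, None, 4, None, None]


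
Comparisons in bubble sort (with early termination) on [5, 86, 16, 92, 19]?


Algorithm: bubble sort (with early termination)
Input: [5, 86, 16, 92, 19]
Sorted: [5, 16, 19, 86, 92]

9


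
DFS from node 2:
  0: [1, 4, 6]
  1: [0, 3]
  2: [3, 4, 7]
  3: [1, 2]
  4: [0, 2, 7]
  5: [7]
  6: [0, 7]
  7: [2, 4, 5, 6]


Visit 2, push [7, 4, 3]
Visit 3, push [1]
Visit 1, push [0]
Visit 0, push [6, 4]
Visit 4, push [7]
Visit 7, push [6, 5]
Visit 5, push []
Visit 6, push []

DFS order: [2, 3, 1, 0, 4, 7, 5, 6]


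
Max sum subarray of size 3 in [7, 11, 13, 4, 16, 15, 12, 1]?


[0:3]: 31
[1:4]: 28
[2:5]: 33
[3:6]: 35
[4:7]: 43
[5:8]: 28

Max: 43 at [4:7]


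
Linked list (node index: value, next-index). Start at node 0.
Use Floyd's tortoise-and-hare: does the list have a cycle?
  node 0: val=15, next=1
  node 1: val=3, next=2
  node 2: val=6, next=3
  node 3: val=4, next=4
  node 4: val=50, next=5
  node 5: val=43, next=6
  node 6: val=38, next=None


Floyd's tortoise (slow, +1) and hare (fast, +2):
  init: slow=0, fast=0
  step 1: slow=1, fast=2
  step 2: slow=2, fast=4
  step 3: slow=3, fast=6
  step 4: fast -> None, no cycle

Cycle: no


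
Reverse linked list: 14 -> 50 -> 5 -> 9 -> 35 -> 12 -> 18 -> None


Step 1: curr=14, set curr.next=prev(None) | reversed so far: 14
Step 2: curr=50, set curr.next=prev(14) | reversed so far: 50 -> 14
Step 3: curr=5, set curr.next=prev(50) | reversed so far: 5 -> 50 -> 14
Step 4: curr=9, set curr.next=prev(5) | reversed so far: 9 -> 5 -> 50 -> 14
Step 5: curr=35, set curr.next=prev(9) | reversed so far: 35 -> 9 -> 5 -> 50 -> 14
Step 6: curr=12, set curr.next=prev(35) | reversed so far: 12 -> 35 -> 9 -> 5 -> 50 -> 14
Step 7: curr=18, set curr.next=prev(12) | reversed so far: 18 -> 12 -> 35 -> 9 -> 5 -> 50 -> 14

18 -> 12 -> 35 -> 9 -> 5 -> 50 -> 14 -> None


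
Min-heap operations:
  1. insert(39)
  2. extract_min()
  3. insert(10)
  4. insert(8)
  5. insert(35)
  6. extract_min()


insert(39) -> [39]
extract_min()->39, []
insert(10) -> [10]
insert(8) -> [8, 10]
insert(35) -> [8, 10, 35]
extract_min()->8, [10, 35]

Final heap: [10, 35]


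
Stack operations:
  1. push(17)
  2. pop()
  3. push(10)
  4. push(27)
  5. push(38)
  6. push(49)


push(17) -> [17]
pop()->17, []
push(10) -> [10]
push(27) -> [10, 27]
push(38) -> [10, 27, 38]
push(49) -> [10, 27, 38, 49]

Final stack: [10, 27, 38, 49]


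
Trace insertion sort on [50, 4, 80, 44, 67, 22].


Initial: [50, 4, 80, 44, 67, 22]
Insert 4: [4, 50, 80, 44, 67, 22]
Insert 80: [4, 50, 80, 44, 67, 22]
Insert 44: [4, 44, 50, 80, 67, 22]
Insert 67: [4, 44, 50, 67, 80, 22]
Insert 22: [4, 22, 44, 50, 67, 80]

Sorted: [4, 22, 44, 50, 67, 80]


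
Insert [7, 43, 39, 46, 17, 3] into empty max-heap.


Insert 7: [7]
Insert 43: [43, 7]
Insert 39: [43, 7, 39]
Insert 46: [46, 43, 39, 7]
Insert 17: [46, 43, 39, 7, 17]
Insert 3: [46, 43, 39, 7, 17, 3]

Final heap: [46, 43, 39, 7, 17, 3]


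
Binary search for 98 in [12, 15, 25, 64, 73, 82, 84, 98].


Step 1: lo=0, hi=7, mid=3, val=64
Step 2: lo=4, hi=7, mid=5, val=82
Step 3: lo=6, hi=7, mid=6, val=84
Step 4: lo=7, hi=7, mid=7, val=98

Found at index 7


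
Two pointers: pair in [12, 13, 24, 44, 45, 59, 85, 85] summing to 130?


lo=0(12)+hi=7(85)=97
lo=1(13)+hi=7(85)=98
lo=2(24)+hi=7(85)=109
lo=3(44)+hi=7(85)=129
lo=4(45)+hi=7(85)=130

Yes: 45+85=130


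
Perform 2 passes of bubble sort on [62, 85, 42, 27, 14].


Initial: [62, 85, 42, 27, 14]
Pass 1: [62, 42, 27, 14, 85] (3 swaps)
Pass 2: [42, 27, 14, 62, 85] (3 swaps)

After 2 passes: [42, 27, 14, 62, 85]


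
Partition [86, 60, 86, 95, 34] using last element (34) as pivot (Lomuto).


Pivot: 34
Place pivot at 0: [34, 60, 86, 95, 86]

Partitioned: [34, 60, 86, 95, 86]


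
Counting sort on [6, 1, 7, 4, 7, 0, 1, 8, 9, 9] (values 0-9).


Input: [6, 1, 7, 4, 7, 0, 1, 8, 9, 9]
Counts: [1, 2, 0, 0, 1, 0, 1, 2, 1, 2]

Sorted: [0, 1, 1, 4, 6, 7, 7, 8, 9, 9]


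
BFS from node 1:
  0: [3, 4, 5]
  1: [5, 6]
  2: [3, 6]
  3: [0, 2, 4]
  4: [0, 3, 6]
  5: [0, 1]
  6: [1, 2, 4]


Visit 1, enqueue [5, 6]
Visit 5, enqueue [0]
Visit 6, enqueue [2, 4]
Visit 0, enqueue [3]
Visit 2, enqueue []
Visit 4, enqueue []
Visit 3, enqueue []

BFS order: [1, 5, 6, 0, 2, 4, 3]


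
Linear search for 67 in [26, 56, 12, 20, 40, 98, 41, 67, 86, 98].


i=0: 26!=67
i=1: 56!=67
i=2: 12!=67
i=3: 20!=67
i=4: 40!=67
i=5: 98!=67
i=6: 41!=67
i=7: 67==67 found!

Found at 7, 8 comps


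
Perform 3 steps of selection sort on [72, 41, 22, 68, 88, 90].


Initial: [72, 41, 22, 68, 88, 90]
Step 1: min=22 at 2
  Swap: [22, 41, 72, 68, 88, 90]
Step 2: min=41 at 1
  Swap: [22, 41, 72, 68, 88, 90]
Step 3: min=68 at 3
  Swap: [22, 41, 68, 72, 88, 90]

After 3 steps: [22, 41, 68, 72, 88, 90]


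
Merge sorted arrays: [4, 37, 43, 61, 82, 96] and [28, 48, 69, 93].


Take 4 from A
Take 28 from B
Take 37 from A
Take 43 from A
Take 48 from B
Take 61 from A
Take 69 from B
Take 82 from A
Take 93 from B

Merged: [4, 28, 37, 43, 48, 61, 69, 82, 93, 96]


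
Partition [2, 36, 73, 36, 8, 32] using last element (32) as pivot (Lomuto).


Pivot: 32
  2 <= 32: advance i (no swap)
  8 <= 32: swap -> [2, 8, 73, 36, 36, 32]
Place pivot at 2: [2, 8, 32, 36, 36, 73]

Partitioned: [2, 8, 32, 36, 36, 73]


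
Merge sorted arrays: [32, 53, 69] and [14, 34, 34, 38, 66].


Take 14 from B
Take 32 from A
Take 34 from B
Take 34 from B
Take 38 from B
Take 53 from A
Take 66 from B

Merged: [14, 32, 34, 34, 38, 53, 66, 69]


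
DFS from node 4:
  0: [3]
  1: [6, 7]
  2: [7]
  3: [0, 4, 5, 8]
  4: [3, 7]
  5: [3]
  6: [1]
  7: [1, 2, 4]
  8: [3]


Visit 4, push [7, 3]
Visit 3, push [8, 5, 0]
Visit 0, push []
Visit 5, push []
Visit 8, push []
Visit 7, push [2, 1]
Visit 1, push [6]
Visit 6, push []
Visit 2, push []

DFS order: [4, 3, 0, 5, 8, 7, 1, 6, 2]


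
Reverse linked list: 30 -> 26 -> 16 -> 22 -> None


Step 1: curr=30, set curr.next=prev(None) | reversed so far: 30
Step 2: curr=26, set curr.next=prev(30) | reversed so far: 26 -> 30
Step 3: curr=16, set curr.next=prev(26) | reversed so far: 16 -> 26 -> 30
Step 4: curr=22, set curr.next=prev(16) | reversed so far: 22 -> 16 -> 26 -> 30

22 -> 16 -> 26 -> 30 -> None


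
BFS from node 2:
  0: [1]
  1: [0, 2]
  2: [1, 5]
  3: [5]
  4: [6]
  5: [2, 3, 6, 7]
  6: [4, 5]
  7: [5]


Visit 2, enqueue [1, 5]
Visit 1, enqueue [0]
Visit 5, enqueue [3, 6, 7]
Visit 0, enqueue []
Visit 3, enqueue []
Visit 6, enqueue [4]
Visit 7, enqueue []
Visit 4, enqueue []

BFS order: [2, 1, 5, 0, 3, 6, 7, 4]


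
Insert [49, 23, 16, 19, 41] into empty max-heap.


Insert 49: [49]
Insert 23: [49, 23]
Insert 16: [49, 23, 16]
Insert 19: [49, 23, 16, 19]
Insert 41: [49, 41, 16, 19, 23]

Final heap: [49, 41, 16, 19, 23]


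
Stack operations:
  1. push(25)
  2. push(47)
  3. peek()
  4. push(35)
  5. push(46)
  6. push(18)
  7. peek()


push(25) -> [25]
push(47) -> [25, 47]
peek()->47
push(35) -> [25, 47, 35]
push(46) -> [25, 47, 35, 46]
push(18) -> [25, 47, 35, 46, 18]
peek()->18

Final stack: [25, 47, 35, 46, 18]


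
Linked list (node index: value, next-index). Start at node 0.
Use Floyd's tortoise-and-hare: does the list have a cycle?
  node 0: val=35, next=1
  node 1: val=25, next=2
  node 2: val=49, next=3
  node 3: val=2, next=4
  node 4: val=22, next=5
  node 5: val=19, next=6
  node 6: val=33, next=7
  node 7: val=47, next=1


Floyd's tortoise (slow, +1) and hare (fast, +2):
  init: slow=0, fast=0
  step 1: slow=1, fast=2
  step 2: slow=2, fast=4
  step 3: slow=3, fast=6
  step 4: slow=4, fast=1
  step 5: slow=5, fast=3
  step 6: slow=6, fast=5
  step 7: slow=7, fast=7
  slow == fast at node 7: cycle detected

Cycle: yes


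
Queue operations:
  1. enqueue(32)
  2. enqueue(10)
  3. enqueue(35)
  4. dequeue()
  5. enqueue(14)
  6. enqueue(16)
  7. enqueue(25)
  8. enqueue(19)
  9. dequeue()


enqueue(32) -> [32]
enqueue(10) -> [32, 10]
enqueue(35) -> [32, 10, 35]
dequeue()->32, [10, 35]
enqueue(14) -> [10, 35, 14]
enqueue(16) -> [10, 35, 14, 16]
enqueue(25) -> [10, 35, 14, 16, 25]
enqueue(19) -> [10, 35, 14, 16, 25, 19]
dequeue()->10, [35, 14, 16, 25, 19]

Final queue: [35, 14, 16, 25, 19]


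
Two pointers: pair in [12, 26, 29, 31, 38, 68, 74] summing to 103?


lo=0(12)+hi=6(74)=86
lo=1(26)+hi=6(74)=100
lo=2(29)+hi=6(74)=103

Yes: 29+74=103


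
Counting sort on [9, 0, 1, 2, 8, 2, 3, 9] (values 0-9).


Input: [9, 0, 1, 2, 8, 2, 3, 9]
Counts: [1, 1, 2, 1, 0, 0, 0, 0, 1, 2]

Sorted: [0, 1, 2, 2, 3, 8, 9, 9]


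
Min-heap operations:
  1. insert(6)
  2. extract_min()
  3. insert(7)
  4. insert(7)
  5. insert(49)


insert(6) -> [6]
extract_min()->6, []
insert(7) -> [7]
insert(7) -> [7, 7]
insert(49) -> [7, 7, 49]

Final heap: [7, 7, 49]


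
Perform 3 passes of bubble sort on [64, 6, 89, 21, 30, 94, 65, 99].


Initial: [64, 6, 89, 21, 30, 94, 65, 99]
Pass 1: [6, 64, 21, 30, 89, 65, 94, 99] (4 swaps)
Pass 2: [6, 21, 30, 64, 65, 89, 94, 99] (3 swaps)
Pass 3: [6, 21, 30, 64, 65, 89, 94, 99] (0 swaps)

After 3 passes: [6, 21, 30, 64, 65, 89, 94, 99]


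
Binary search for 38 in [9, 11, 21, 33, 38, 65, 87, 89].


Step 1: lo=0, hi=7, mid=3, val=33
Step 2: lo=4, hi=7, mid=5, val=65
Step 3: lo=4, hi=4, mid=4, val=38

Found at index 4


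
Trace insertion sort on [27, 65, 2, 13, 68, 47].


Initial: [27, 65, 2, 13, 68, 47]
Insert 65: [27, 65, 2, 13, 68, 47]
Insert 2: [2, 27, 65, 13, 68, 47]
Insert 13: [2, 13, 27, 65, 68, 47]
Insert 68: [2, 13, 27, 65, 68, 47]
Insert 47: [2, 13, 27, 47, 65, 68]

Sorted: [2, 13, 27, 47, 65, 68]


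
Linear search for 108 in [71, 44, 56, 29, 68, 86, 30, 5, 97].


i=0: 71!=108
i=1: 44!=108
i=2: 56!=108
i=3: 29!=108
i=4: 68!=108
i=5: 86!=108
i=6: 30!=108
i=7: 5!=108
i=8: 97!=108

Not found, 9 comps


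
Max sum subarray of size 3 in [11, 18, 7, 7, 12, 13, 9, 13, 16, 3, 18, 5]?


[0:3]: 36
[1:4]: 32
[2:5]: 26
[3:6]: 32
[4:7]: 34
[5:8]: 35
[6:9]: 38
[7:10]: 32
[8:11]: 37
[9:12]: 26

Max: 38 at [6:9]


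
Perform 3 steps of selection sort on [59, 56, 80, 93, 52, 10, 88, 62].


Initial: [59, 56, 80, 93, 52, 10, 88, 62]
Step 1: min=10 at 5
  Swap: [10, 56, 80, 93, 52, 59, 88, 62]
Step 2: min=52 at 4
  Swap: [10, 52, 80, 93, 56, 59, 88, 62]
Step 3: min=56 at 4
  Swap: [10, 52, 56, 93, 80, 59, 88, 62]

After 3 steps: [10, 52, 56, 93, 80, 59, 88, 62]


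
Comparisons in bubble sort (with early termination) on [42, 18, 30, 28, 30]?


Algorithm: bubble sort (with early termination)
Input: [42, 18, 30, 28, 30]
Sorted: [18, 28, 30, 30, 42]

9


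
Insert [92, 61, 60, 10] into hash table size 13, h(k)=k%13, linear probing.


Insert 92: h=1 -> slot 1
Insert 61: h=9 -> slot 9
Insert 60: h=8 -> slot 8
Insert 10: h=10 -> slot 10

Table: [None, 92, None, None, None, None, None, None, 60, 61, 10, None, None]


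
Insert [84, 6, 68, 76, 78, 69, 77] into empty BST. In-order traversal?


Insert 84: root
Insert 6: L from 84
Insert 68: L from 84 -> R from 6
Insert 76: L from 84 -> R from 6 -> R from 68
Insert 78: L from 84 -> R from 6 -> R from 68 -> R from 76
Insert 69: L from 84 -> R from 6 -> R from 68 -> L from 76
Insert 77: L from 84 -> R from 6 -> R from 68 -> R from 76 -> L from 78

In-order: [6, 68, 69, 76, 77, 78, 84]


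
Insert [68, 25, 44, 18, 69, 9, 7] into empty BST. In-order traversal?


Insert 68: root
Insert 25: L from 68
Insert 44: L from 68 -> R from 25
Insert 18: L from 68 -> L from 25
Insert 69: R from 68
Insert 9: L from 68 -> L from 25 -> L from 18
Insert 7: L from 68 -> L from 25 -> L from 18 -> L from 9

In-order: [7, 9, 18, 25, 44, 68, 69]


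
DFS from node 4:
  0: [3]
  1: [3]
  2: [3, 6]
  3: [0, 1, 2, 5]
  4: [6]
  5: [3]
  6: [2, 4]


Visit 4, push [6]
Visit 6, push [2]
Visit 2, push [3]
Visit 3, push [5, 1, 0]
Visit 0, push []
Visit 1, push []
Visit 5, push []

DFS order: [4, 6, 2, 3, 0, 1, 5]


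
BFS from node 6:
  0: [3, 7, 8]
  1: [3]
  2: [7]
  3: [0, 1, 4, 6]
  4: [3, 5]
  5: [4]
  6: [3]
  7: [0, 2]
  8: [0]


Visit 6, enqueue [3]
Visit 3, enqueue [0, 1, 4]
Visit 0, enqueue [7, 8]
Visit 1, enqueue []
Visit 4, enqueue [5]
Visit 7, enqueue [2]
Visit 8, enqueue []
Visit 5, enqueue []
Visit 2, enqueue []

BFS order: [6, 3, 0, 1, 4, 7, 8, 5, 2]


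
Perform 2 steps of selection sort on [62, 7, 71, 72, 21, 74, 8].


Initial: [62, 7, 71, 72, 21, 74, 8]
Step 1: min=7 at 1
  Swap: [7, 62, 71, 72, 21, 74, 8]
Step 2: min=8 at 6
  Swap: [7, 8, 71, 72, 21, 74, 62]

After 2 steps: [7, 8, 71, 72, 21, 74, 62]


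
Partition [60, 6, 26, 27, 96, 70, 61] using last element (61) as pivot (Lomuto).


Pivot: 61
  60 <= 61: advance i (no swap)
  6 <= 61: advance i (no swap)
  26 <= 61: advance i (no swap)
  27 <= 61: advance i (no swap)
Place pivot at 4: [60, 6, 26, 27, 61, 70, 96]

Partitioned: [60, 6, 26, 27, 61, 70, 96]


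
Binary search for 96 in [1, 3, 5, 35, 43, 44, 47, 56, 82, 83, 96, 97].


Step 1: lo=0, hi=11, mid=5, val=44
Step 2: lo=6, hi=11, mid=8, val=82
Step 3: lo=9, hi=11, mid=10, val=96

Found at index 10


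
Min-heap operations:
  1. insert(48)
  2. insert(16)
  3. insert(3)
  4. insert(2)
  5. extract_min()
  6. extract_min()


insert(48) -> [48]
insert(16) -> [16, 48]
insert(3) -> [3, 48, 16]
insert(2) -> [2, 3, 16, 48]
extract_min()->2, [3, 48, 16]
extract_min()->3, [16, 48]

Final heap: [16, 48]


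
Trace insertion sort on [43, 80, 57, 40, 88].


Initial: [43, 80, 57, 40, 88]
Insert 80: [43, 80, 57, 40, 88]
Insert 57: [43, 57, 80, 40, 88]
Insert 40: [40, 43, 57, 80, 88]
Insert 88: [40, 43, 57, 80, 88]

Sorted: [40, 43, 57, 80, 88]


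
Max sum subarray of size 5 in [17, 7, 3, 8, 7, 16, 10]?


[0:5]: 42
[1:6]: 41
[2:7]: 44

Max: 44 at [2:7]


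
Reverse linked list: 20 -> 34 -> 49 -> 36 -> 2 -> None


Step 1: curr=20, set curr.next=prev(None) | reversed so far: 20
Step 2: curr=34, set curr.next=prev(20) | reversed so far: 34 -> 20
Step 3: curr=49, set curr.next=prev(34) | reversed so far: 49 -> 34 -> 20
Step 4: curr=36, set curr.next=prev(49) | reversed so far: 36 -> 49 -> 34 -> 20
Step 5: curr=2, set curr.next=prev(36) | reversed so far: 2 -> 36 -> 49 -> 34 -> 20

2 -> 36 -> 49 -> 34 -> 20 -> None


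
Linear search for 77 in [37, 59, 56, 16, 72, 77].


i=0: 37!=77
i=1: 59!=77
i=2: 56!=77
i=3: 16!=77
i=4: 72!=77
i=5: 77==77 found!

Found at 5, 6 comps


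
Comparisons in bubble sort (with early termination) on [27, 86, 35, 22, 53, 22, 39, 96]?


Algorithm: bubble sort (with early termination)
Input: [27, 86, 35, 22, 53, 22, 39, 96]
Sorted: [22, 22, 27, 35, 39, 53, 86, 96]

25


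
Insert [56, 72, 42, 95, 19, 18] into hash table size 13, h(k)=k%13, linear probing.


Insert 56: h=4 -> slot 4
Insert 72: h=7 -> slot 7
Insert 42: h=3 -> slot 3
Insert 95: h=4, 1 probes -> slot 5
Insert 19: h=6 -> slot 6
Insert 18: h=5, 3 probes -> slot 8

Table: [None, None, None, 42, 56, 95, 19, 72, 18, None, None, None, None]


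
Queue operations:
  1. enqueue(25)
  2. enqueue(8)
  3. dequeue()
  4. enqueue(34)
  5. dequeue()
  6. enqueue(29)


enqueue(25) -> [25]
enqueue(8) -> [25, 8]
dequeue()->25, [8]
enqueue(34) -> [8, 34]
dequeue()->8, [34]
enqueue(29) -> [34, 29]

Final queue: [34, 29]


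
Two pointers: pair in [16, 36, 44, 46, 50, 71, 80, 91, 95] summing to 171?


lo=0(16)+hi=8(95)=111
lo=1(36)+hi=8(95)=131
lo=2(44)+hi=8(95)=139
lo=3(46)+hi=8(95)=141
lo=4(50)+hi=8(95)=145
lo=5(71)+hi=8(95)=166
lo=6(80)+hi=8(95)=175
lo=6(80)+hi=7(91)=171

Yes: 80+91=171


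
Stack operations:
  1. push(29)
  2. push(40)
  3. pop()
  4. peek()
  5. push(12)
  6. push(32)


push(29) -> [29]
push(40) -> [29, 40]
pop()->40, [29]
peek()->29
push(12) -> [29, 12]
push(32) -> [29, 12, 32]

Final stack: [29, 12, 32]


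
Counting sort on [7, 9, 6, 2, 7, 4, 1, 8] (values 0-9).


Input: [7, 9, 6, 2, 7, 4, 1, 8]
Counts: [0, 1, 1, 0, 1, 0, 1, 2, 1, 1]

Sorted: [1, 2, 4, 6, 7, 7, 8, 9]


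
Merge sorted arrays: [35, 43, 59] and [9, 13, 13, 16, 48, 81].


Take 9 from B
Take 13 from B
Take 13 from B
Take 16 from B
Take 35 from A
Take 43 from A
Take 48 from B
Take 59 from A

Merged: [9, 13, 13, 16, 35, 43, 48, 59, 81]


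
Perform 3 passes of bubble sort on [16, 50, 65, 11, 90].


Initial: [16, 50, 65, 11, 90]
Pass 1: [16, 50, 11, 65, 90] (1 swaps)
Pass 2: [16, 11, 50, 65, 90] (1 swaps)
Pass 3: [11, 16, 50, 65, 90] (1 swaps)

After 3 passes: [11, 16, 50, 65, 90]


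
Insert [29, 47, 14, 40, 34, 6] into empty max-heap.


Insert 29: [29]
Insert 47: [47, 29]
Insert 14: [47, 29, 14]
Insert 40: [47, 40, 14, 29]
Insert 34: [47, 40, 14, 29, 34]
Insert 6: [47, 40, 14, 29, 34, 6]

Final heap: [47, 40, 14, 29, 34, 6]


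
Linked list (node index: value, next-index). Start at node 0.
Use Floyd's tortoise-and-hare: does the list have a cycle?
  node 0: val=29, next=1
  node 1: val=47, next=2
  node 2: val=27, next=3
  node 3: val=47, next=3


Floyd's tortoise (slow, +1) and hare (fast, +2):
  init: slow=0, fast=0
  step 1: slow=1, fast=2
  step 2: slow=2, fast=3
  step 3: slow=3, fast=3
  slow == fast at node 3: cycle detected

Cycle: yes


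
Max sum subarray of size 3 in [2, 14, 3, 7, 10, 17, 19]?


[0:3]: 19
[1:4]: 24
[2:5]: 20
[3:6]: 34
[4:7]: 46

Max: 46 at [4:7]


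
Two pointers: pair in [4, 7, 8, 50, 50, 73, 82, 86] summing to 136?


lo=0(4)+hi=7(86)=90
lo=1(7)+hi=7(86)=93
lo=2(8)+hi=7(86)=94
lo=3(50)+hi=7(86)=136

Yes: 50+86=136


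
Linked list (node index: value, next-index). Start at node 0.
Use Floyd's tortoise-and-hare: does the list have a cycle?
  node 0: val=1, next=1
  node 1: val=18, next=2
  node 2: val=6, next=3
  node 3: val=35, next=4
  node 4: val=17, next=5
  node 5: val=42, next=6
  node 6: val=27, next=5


Floyd's tortoise (slow, +1) and hare (fast, +2):
  init: slow=0, fast=0
  step 1: slow=1, fast=2
  step 2: slow=2, fast=4
  step 3: slow=3, fast=6
  step 4: slow=4, fast=6
  step 5: slow=5, fast=6
  step 6: slow=6, fast=6
  slow == fast at node 6: cycle detected

Cycle: yes


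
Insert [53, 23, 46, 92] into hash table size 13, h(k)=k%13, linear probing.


Insert 53: h=1 -> slot 1
Insert 23: h=10 -> slot 10
Insert 46: h=7 -> slot 7
Insert 92: h=1, 1 probes -> slot 2

Table: [None, 53, 92, None, None, None, None, 46, None, None, 23, None, None]


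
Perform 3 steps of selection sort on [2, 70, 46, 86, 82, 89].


Initial: [2, 70, 46, 86, 82, 89]
Step 1: min=2 at 0
  Swap: [2, 70, 46, 86, 82, 89]
Step 2: min=46 at 2
  Swap: [2, 46, 70, 86, 82, 89]
Step 3: min=70 at 2
  Swap: [2, 46, 70, 86, 82, 89]

After 3 steps: [2, 46, 70, 86, 82, 89]


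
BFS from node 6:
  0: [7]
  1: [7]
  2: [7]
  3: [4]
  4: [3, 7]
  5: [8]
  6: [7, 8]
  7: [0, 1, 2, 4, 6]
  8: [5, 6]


Visit 6, enqueue [7, 8]
Visit 7, enqueue [0, 1, 2, 4]
Visit 8, enqueue [5]
Visit 0, enqueue []
Visit 1, enqueue []
Visit 2, enqueue []
Visit 4, enqueue [3]
Visit 5, enqueue []
Visit 3, enqueue []

BFS order: [6, 7, 8, 0, 1, 2, 4, 5, 3]


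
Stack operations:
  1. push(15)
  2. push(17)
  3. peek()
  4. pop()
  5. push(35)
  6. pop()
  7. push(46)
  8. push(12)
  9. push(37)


push(15) -> [15]
push(17) -> [15, 17]
peek()->17
pop()->17, [15]
push(35) -> [15, 35]
pop()->35, [15]
push(46) -> [15, 46]
push(12) -> [15, 46, 12]
push(37) -> [15, 46, 12, 37]

Final stack: [15, 46, 12, 37]


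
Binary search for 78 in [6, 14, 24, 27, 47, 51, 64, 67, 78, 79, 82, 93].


Step 1: lo=0, hi=11, mid=5, val=51
Step 2: lo=6, hi=11, mid=8, val=78

Found at index 8


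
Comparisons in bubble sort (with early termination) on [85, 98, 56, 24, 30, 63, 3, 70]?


Algorithm: bubble sort (with early termination)
Input: [85, 98, 56, 24, 30, 63, 3, 70]
Sorted: [3, 24, 30, 56, 63, 70, 85, 98]

28


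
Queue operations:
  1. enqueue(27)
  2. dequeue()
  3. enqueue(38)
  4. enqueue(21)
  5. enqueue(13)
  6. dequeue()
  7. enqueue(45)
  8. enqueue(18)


enqueue(27) -> [27]
dequeue()->27, []
enqueue(38) -> [38]
enqueue(21) -> [38, 21]
enqueue(13) -> [38, 21, 13]
dequeue()->38, [21, 13]
enqueue(45) -> [21, 13, 45]
enqueue(18) -> [21, 13, 45, 18]

Final queue: [21, 13, 45, 18]


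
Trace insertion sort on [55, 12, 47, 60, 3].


Initial: [55, 12, 47, 60, 3]
Insert 12: [12, 55, 47, 60, 3]
Insert 47: [12, 47, 55, 60, 3]
Insert 60: [12, 47, 55, 60, 3]
Insert 3: [3, 12, 47, 55, 60]

Sorted: [3, 12, 47, 55, 60]


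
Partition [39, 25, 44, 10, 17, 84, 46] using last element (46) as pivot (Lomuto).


Pivot: 46
  39 <= 46: advance i (no swap)
  25 <= 46: advance i (no swap)
  44 <= 46: advance i (no swap)
  10 <= 46: advance i (no swap)
  17 <= 46: advance i (no swap)
Place pivot at 5: [39, 25, 44, 10, 17, 46, 84]

Partitioned: [39, 25, 44, 10, 17, 46, 84]


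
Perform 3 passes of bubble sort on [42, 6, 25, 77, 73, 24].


Initial: [42, 6, 25, 77, 73, 24]
Pass 1: [6, 25, 42, 73, 24, 77] (4 swaps)
Pass 2: [6, 25, 42, 24, 73, 77] (1 swaps)
Pass 3: [6, 25, 24, 42, 73, 77] (1 swaps)

After 3 passes: [6, 25, 24, 42, 73, 77]


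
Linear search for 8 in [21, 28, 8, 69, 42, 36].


i=0: 21!=8
i=1: 28!=8
i=2: 8==8 found!

Found at 2, 3 comps


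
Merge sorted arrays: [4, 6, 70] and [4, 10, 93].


Take 4 from A
Take 4 from B
Take 6 from A
Take 10 from B
Take 70 from A

Merged: [4, 4, 6, 10, 70, 93]


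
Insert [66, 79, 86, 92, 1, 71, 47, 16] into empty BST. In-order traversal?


Insert 66: root
Insert 79: R from 66
Insert 86: R from 66 -> R from 79
Insert 92: R from 66 -> R from 79 -> R from 86
Insert 1: L from 66
Insert 71: R from 66 -> L from 79
Insert 47: L from 66 -> R from 1
Insert 16: L from 66 -> R from 1 -> L from 47

In-order: [1, 16, 47, 66, 71, 79, 86, 92]


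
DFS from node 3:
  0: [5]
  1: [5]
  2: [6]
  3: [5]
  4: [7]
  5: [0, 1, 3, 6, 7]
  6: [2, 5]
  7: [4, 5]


Visit 3, push [5]
Visit 5, push [7, 6, 1, 0]
Visit 0, push []
Visit 1, push []
Visit 6, push [2]
Visit 2, push []
Visit 7, push [4]
Visit 4, push []

DFS order: [3, 5, 0, 1, 6, 2, 7, 4]


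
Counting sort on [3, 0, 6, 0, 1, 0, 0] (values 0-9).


Input: [3, 0, 6, 0, 1, 0, 0]
Counts: [4, 1, 0, 1, 0, 0, 1, 0, 0, 0]

Sorted: [0, 0, 0, 0, 1, 3, 6]


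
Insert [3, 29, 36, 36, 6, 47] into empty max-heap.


Insert 3: [3]
Insert 29: [29, 3]
Insert 36: [36, 3, 29]
Insert 36: [36, 36, 29, 3]
Insert 6: [36, 36, 29, 3, 6]
Insert 47: [47, 36, 36, 3, 6, 29]

Final heap: [47, 36, 36, 3, 6, 29]


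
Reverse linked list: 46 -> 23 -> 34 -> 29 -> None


Step 1: curr=46, set curr.next=prev(None) | reversed so far: 46
Step 2: curr=23, set curr.next=prev(46) | reversed so far: 23 -> 46
Step 3: curr=34, set curr.next=prev(23) | reversed so far: 34 -> 23 -> 46
Step 4: curr=29, set curr.next=prev(34) | reversed so far: 29 -> 34 -> 23 -> 46

29 -> 34 -> 23 -> 46 -> None


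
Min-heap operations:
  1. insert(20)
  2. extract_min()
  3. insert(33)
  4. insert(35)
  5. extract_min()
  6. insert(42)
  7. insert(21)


insert(20) -> [20]
extract_min()->20, []
insert(33) -> [33]
insert(35) -> [33, 35]
extract_min()->33, [35]
insert(42) -> [35, 42]
insert(21) -> [21, 42, 35]

Final heap: [21, 42, 35]


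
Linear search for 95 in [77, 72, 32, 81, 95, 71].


i=0: 77!=95
i=1: 72!=95
i=2: 32!=95
i=3: 81!=95
i=4: 95==95 found!

Found at 4, 5 comps


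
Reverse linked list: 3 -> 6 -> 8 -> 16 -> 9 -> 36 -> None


Step 1: curr=3, set curr.next=prev(None) | reversed so far: 3
Step 2: curr=6, set curr.next=prev(3) | reversed so far: 6 -> 3
Step 3: curr=8, set curr.next=prev(6) | reversed so far: 8 -> 6 -> 3
Step 4: curr=16, set curr.next=prev(8) | reversed so far: 16 -> 8 -> 6 -> 3
Step 5: curr=9, set curr.next=prev(16) | reversed so far: 9 -> 16 -> 8 -> 6 -> 3
Step 6: curr=36, set curr.next=prev(9) | reversed so far: 36 -> 9 -> 16 -> 8 -> 6 -> 3

36 -> 9 -> 16 -> 8 -> 6 -> 3 -> None


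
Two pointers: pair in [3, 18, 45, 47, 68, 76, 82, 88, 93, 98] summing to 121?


lo=0(3)+hi=9(98)=101
lo=1(18)+hi=9(98)=116
lo=2(45)+hi=9(98)=143
lo=2(45)+hi=8(93)=138
lo=2(45)+hi=7(88)=133
lo=2(45)+hi=6(82)=127
lo=2(45)+hi=5(76)=121

Yes: 45+76=121


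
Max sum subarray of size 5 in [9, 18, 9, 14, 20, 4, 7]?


[0:5]: 70
[1:6]: 65
[2:7]: 54

Max: 70 at [0:5]


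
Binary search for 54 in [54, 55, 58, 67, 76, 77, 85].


Step 1: lo=0, hi=6, mid=3, val=67
Step 2: lo=0, hi=2, mid=1, val=55
Step 3: lo=0, hi=0, mid=0, val=54

Found at index 0


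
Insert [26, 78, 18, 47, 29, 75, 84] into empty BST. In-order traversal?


Insert 26: root
Insert 78: R from 26
Insert 18: L from 26
Insert 47: R from 26 -> L from 78
Insert 29: R from 26 -> L from 78 -> L from 47
Insert 75: R from 26 -> L from 78 -> R from 47
Insert 84: R from 26 -> R from 78

In-order: [18, 26, 29, 47, 75, 78, 84]


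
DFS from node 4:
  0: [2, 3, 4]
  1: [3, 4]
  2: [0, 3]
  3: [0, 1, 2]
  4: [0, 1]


Visit 4, push [1, 0]
Visit 0, push [3, 2]
Visit 2, push [3]
Visit 3, push [1]
Visit 1, push []

DFS order: [4, 0, 2, 3, 1]


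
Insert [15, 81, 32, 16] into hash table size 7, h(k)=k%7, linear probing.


Insert 15: h=1 -> slot 1
Insert 81: h=4 -> slot 4
Insert 32: h=4, 1 probes -> slot 5
Insert 16: h=2 -> slot 2

Table: [None, 15, 16, None, 81, 32, None]


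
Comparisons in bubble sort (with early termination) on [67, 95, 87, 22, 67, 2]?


Algorithm: bubble sort (with early termination)
Input: [67, 95, 87, 22, 67, 2]
Sorted: [2, 22, 67, 67, 87, 95]

15


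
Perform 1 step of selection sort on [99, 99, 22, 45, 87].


Initial: [99, 99, 22, 45, 87]
Step 1: min=22 at 2
  Swap: [22, 99, 99, 45, 87]

After 1 step: [22, 99, 99, 45, 87]


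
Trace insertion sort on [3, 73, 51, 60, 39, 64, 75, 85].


Initial: [3, 73, 51, 60, 39, 64, 75, 85]
Insert 73: [3, 73, 51, 60, 39, 64, 75, 85]
Insert 51: [3, 51, 73, 60, 39, 64, 75, 85]
Insert 60: [3, 51, 60, 73, 39, 64, 75, 85]
Insert 39: [3, 39, 51, 60, 73, 64, 75, 85]
Insert 64: [3, 39, 51, 60, 64, 73, 75, 85]
Insert 75: [3, 39, 51, 60, 64, 73, 75, 85]
Insert 85: [3, 39, 51, 60, 64, 73, 75, 85]

Sorted: [3, 39, 51, 60, 64, 73, 75, 85]


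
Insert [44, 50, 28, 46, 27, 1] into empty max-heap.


Insert 44: [44]
Insert 50: [50, 44]
Insert 28: [50, 44, 28]
Insert 46: [50, 46, 28, 44]
Insert 27: [50, 46, 28, 44, 27]
Insert 1: [50, 46, 28, 44, 27, 1]

Final heap: [50, 46, 28, 44, 27, 1]


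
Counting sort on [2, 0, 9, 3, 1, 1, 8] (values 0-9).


Input: [2, 0, 9, 3, 1, 1, 8]
Counts: [1, 2, 1, 1, 0, 0, 0, 0, 1, 1]

Sorted: [0, 1, 1, 2, 3, 8, 9]


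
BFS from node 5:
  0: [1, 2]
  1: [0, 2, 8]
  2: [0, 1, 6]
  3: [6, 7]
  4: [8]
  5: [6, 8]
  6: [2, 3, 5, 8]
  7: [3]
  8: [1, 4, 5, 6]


Visit 5, enqueue [6, 8]
Visit 6, enqueue [2, 3]
Visit 8, enqueue [1, 4]
Visit 2, enqueue [0]
Visit 3, enqueue [7]
Visit 1, enqueue []
Visit 4, enqueue []
Visit 0, enqueue []
Visit 7, enqueue []

BFS order: [5, 6, 8, 2, 3, 1, 4, 0, 7]


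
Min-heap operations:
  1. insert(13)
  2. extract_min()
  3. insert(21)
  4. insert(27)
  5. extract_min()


insert(13) -> [13]
extract_min()->13, []
insert(21) -> [21]
insert(27) -> [21, 27]
extract_min()->21, [27]

Final heap: [27]


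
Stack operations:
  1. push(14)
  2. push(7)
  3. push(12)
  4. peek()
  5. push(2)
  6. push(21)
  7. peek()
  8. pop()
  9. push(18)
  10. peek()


push(14) -> [14]
push(7) -> [14, 7]
push(12) -> [14, 7, 12]
peek()->12
push(2) -> [14, 7, 12, 2]
push(21) -> [14, 7, 12, 2, 21]
peek()->21
pop()->21, [14, 7, 12, 2]
push(18) -> [14, 7, 12, 2, 18]
peek()->18

Final stack: [14, 7, 12, 2, 18]


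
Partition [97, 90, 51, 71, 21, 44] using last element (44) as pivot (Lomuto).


Pivot: 44
  21 <= 44: swap -> [21, 90, 51, 71, 97, 44]
Place pivot at 1: [21, 44, 51, 71, 97, 90]

Partitioned: [21, 44, 51, 71, 97, 90]


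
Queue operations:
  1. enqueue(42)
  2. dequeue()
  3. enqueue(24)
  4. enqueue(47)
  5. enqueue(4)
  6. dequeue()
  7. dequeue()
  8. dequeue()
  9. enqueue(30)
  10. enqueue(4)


enqueue(42) -> [42]
dequeue()->42, []
enqueue(24) -> [24]
enqueue(47) -> [24, 47]
enqueue(4) -> [24, 47, 4]
dequeue()->24, [47, 4]
dequeue()->47, [4]
dequeue()->4, []
enqueue(30) -> [30]
enqueue(4) -> [30, 4]

Final queue: [30, 4]


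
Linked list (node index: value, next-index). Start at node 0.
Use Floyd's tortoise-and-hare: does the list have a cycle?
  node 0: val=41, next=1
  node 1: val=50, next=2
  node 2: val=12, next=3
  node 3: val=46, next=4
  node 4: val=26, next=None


Floyd's tortoise (slow, +1) and hare (fast, +2):
  init: slow=0, fast=0
  step 1: slow=1, fast=2
  step 2: slow=2, fast=4
  step 3: fast -> None, no cycle

Cycle: no


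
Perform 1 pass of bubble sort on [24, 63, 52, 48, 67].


Initial: [24, 63, 52, 48, 67]
Pass 1: [24, 52, 48, 63, 67] (2 swaps)

After 1 pass: [24, 52, 48, 63, 67]


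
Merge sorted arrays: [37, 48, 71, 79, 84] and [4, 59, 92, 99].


Take 4 from B
Take 37 from A
Take 48 from A
Take 59 from B
Take 71 from A
Take 79 from A
Take 84 from A

Merged: [4, 37, 48, 59, 71, 79, 84, 92, 99]


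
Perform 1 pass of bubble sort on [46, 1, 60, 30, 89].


Initial: [46, 1, 60, 30, 89]
Pass 1: [1, 46, 30, 60, 89] (2 swaps)

After 1 pass: [1, 46, 30, 60, 89]


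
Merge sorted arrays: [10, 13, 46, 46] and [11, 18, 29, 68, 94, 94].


Take 10 from A
Take 11 from B
Take 13 from A
Take 18 from B
Take 29 from B
Take 46 from A
Take 46 from A

Merged: [10, 11, 13, 18, 29, 46, 46, 68, 94, 94]


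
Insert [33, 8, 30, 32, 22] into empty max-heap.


Insert 33: [33]
Insert 8: [33, 8]
Insert 30: [33, 8, 30]
Insert 32: [33, 32, 30, 8]
Insert 22: [33, 32, 30, 8, 22]

Final heap: [33, 32, 30, 8, 22]


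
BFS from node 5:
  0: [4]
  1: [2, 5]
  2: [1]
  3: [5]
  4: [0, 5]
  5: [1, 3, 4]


Visit 5, enqueue [1, 3, 4]
Visit 1, enqueue [2]
Visit 3, enqueue []
Visit 4, enqueue [0]
Visit 2, enqueue []
Visit 0, enqueue []

BFS order: [5, 1, 3, 4, 2, 0]


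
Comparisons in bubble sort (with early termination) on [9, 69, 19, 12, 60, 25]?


Algorithm: bubble sort (with early termination)
Input: [9, 69, 19, 12, 60, 25]
Sorted: [9, 12, 19, 25, 60, 69]

12


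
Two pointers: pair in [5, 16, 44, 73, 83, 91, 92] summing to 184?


lo=0(5)+hi=6(92)=97
lo=1(16)+hi=6(92)=108
lo=2(44)+hi=6(92)=136
lo=3(73)+hi=6(92)=165
lo=4(83)+hi=6(92)=175
lo=5(91)+hi=6(92)=183

No pair found


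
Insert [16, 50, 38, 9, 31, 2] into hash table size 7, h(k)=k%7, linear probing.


Insert 16: h=2 -> slot 2
Insert 50: h=1 -> slot 1
Insert 38: h=3 -> slot 3
Insert 9: h=2, 2 probes -> slot 4
Insert 31: h=3, 2 probes -> slot 5
Insert 2: h=2, 4 probes -> slot 6

Table: [None, 50, 16, 38, 9, 31, 2]


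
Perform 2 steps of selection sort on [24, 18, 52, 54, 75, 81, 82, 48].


Initial: [24, 18, 52, 54, 75, 81, 82, 48]
Step 1: min=18 at 1
  Swap: [18, 24, 52, 54, 75, 81, 82, 48]
Step 2: min=24 at 1
  Swap: [18, 24, 52, 54, 75, 81, 82, 48]

After 2 steps: [18, 24, 52, 54, 75, 81, 82, 48]


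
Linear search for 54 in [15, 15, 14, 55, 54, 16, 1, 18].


i=0: 15!=54
i=1: 15!=54
i=2: 14!=54
i=3: 55!=54
i=4: 54==54 found!

Found at 4, 5 comps


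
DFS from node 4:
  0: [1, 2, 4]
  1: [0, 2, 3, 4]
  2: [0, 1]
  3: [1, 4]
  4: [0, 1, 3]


Visit 4, push [3, 1, 0]
Visit 0, push [2, 1]
Visit 1, push [3, 2]
Visit 2, push []
Visit 3, push []

DFS order: [4, 0, 1, 2, 3]


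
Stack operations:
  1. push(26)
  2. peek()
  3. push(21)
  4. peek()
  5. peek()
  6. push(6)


push(26) -> [26]
peek()->26
push(21) -> [26, 21]
peek()->21
peek()->21
push(6) -> [26, 21, 6]

Final stack: [26, 21, 6]


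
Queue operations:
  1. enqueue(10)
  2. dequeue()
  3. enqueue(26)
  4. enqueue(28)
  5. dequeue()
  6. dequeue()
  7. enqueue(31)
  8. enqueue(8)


enqueue(10) -> [10]
dequeue()->10, []
enqueue(26) -> [26]
enqueue(28) -> [26, 28]
dequeue()->26, [28]
dequeue()->28, []
enqueue(31) -> [31]
enqueue(8) -> [31, 8]

Final queue: [31, 8]


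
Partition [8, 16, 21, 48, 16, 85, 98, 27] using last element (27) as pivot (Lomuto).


Pivot: 27
  8 <= 27: advance i (no swap)
  16 <= 27: advance i (no swap)
  21 <= 27: advance i (no swap)
  16 <= 27: swap -> [8, 16, 21, 16, 48, 85, 98, 27]
Place pivot at 4: [8, 16, 21, 16, 27, 85, 98, 48]

Partitioned: [8, 16, 21, 16, 27, 85, 98, 48]


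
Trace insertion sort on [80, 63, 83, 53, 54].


Initial: [80, 63, 83, 53, 54]
Insert 63: [63, 80, 83, 53, 54]
Insert 83: [63, 80, 83, 53, 54]
Insert 53: [53, 63, 80, 83, 54]
Insert 54: [53, 54, 63, 80, 83]

Sorted: [53, 54, 63, 80, 83]


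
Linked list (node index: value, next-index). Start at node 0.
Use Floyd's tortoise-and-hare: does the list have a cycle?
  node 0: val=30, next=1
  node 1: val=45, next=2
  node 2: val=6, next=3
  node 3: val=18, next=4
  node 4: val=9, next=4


Floyd's tortoise (slow, +1) and hare (fast, +2):
  init: slow=0, fast=0
  step 1: slow=1, fast=2
  step 2: slow=2, fast=4
  step 3: slow=3, fast=4
  step 4: slow=4, fast=4
  slow == fast at node 4: cycle detected

Cycle: yes


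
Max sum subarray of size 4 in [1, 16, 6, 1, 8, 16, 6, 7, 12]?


[0:4]: 24
[1:5]: 31
[2:6]: 31
[3:7]: 31
[4:8]: 37
[5:9]: 41

Max: 41 at [5:9]


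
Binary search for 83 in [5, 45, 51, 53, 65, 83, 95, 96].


Step 1: lo=0, hi=7, mid=3, val=53
Step 2: lo=4, hi=7, mid=5, val=83

Found at index 5


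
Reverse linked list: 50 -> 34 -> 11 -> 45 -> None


Step 1: curr=50, set curr.next=prev(None) | reversed so far: 50
Step 2: curr=34, set curr.next=prev(50) | reversed so far: 34 -> 50
Step 3: curr=11, set curr.next=prev(34) | reversed so far: 11 -> 34 -> 50
Step 4: curr=45, set curr.next=prev(11) | reversed so far: 45 -> 11 -> 34 -> 50

45 -> 11 -> 34 -> 50 -> None


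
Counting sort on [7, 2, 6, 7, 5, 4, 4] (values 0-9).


Input: [7, 2, 6, 7, 5, 4, 4]
Counts: [0, 0, 1, 0, 2, 1, 1, 2, 0, 0]

Sorted: [2, 4, 4, 5, 6, 7, 7]


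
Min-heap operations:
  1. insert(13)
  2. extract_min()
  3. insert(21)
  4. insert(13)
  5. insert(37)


insert(13) -> [13]
extract_min()->13, []
insert(21) -> [21]
insert(13) -> [13, 21]
insert(37) -> [13, 21, 37]

Final heap: [13, 21, 37]


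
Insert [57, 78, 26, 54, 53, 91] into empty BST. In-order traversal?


Insert 57: root
Insert 78: R from 57
Insert 26: L from 57
Insert 54: L from 57 -> R from 26
Insert 53: L from 57 -> R from 26 -> L from 54
Insert 91: R from 57 -> R from 78

In-order: [26, 53, 54, 57, 78, 91]


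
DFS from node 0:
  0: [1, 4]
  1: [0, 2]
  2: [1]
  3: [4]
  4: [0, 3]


Visit 0, push [4, 1]
Visit 1, push [2]
Visit 2, push []
Visit 4, push [3]
Visit 3, push []

DFS order: [0, 1, 2, 4, 3]


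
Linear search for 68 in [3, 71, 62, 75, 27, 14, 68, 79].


i=0: 3!=68
i=1: 71!=68
i=2: 62!=68
i=3: 75!=68
i=4: 27!=68
i=5: 14!=68
i=6: 68==68 found!

Found at 6, 7 comps


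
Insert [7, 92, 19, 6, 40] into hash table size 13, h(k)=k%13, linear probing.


Insert 7: h=7 -> slot 7
Insert 92: h=1 -> slot 1
Insert 19: h=6 -> slot 6
Insert 6: h=6, 2 probes -> slot 8
Insert 40: h=1, 1 probes -> slot 2

Table: [None, 92, 40, None, None, None, 19, 7, 6, None, None, None, None]


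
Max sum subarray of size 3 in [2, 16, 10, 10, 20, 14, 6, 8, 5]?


[0:3]: 28
[1:4]: 36
[2:5]: 40
[3:6]: 44
[4:7]: 40
[5:8]: 28
[6:9]: 19

Max: 44 at [3:6]


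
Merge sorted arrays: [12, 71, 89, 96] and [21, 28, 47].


Take 12 from A
Take 21 from B
Take 28 from B
Take 47 from B

Merged: [12, 21, 28, 47, 71, 89, 96]


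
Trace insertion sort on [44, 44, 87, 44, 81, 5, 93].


Initial: [44, 44, 87, 44, 81, 5, 93]
Insert 44: [44, 44, 87, 44, 81, 5, 93]
Insert 87: [44, 44, 87, 44, 81, 5, 93]
Insert 44: [44, 44, 44, 87, 81, 5, 93]
Insert 81: [44, 44, 44, 81, 87, 5, 93]
Insert 5: [5, 44, 44, 44, 81, 87, 93]
Insert 93: [5, 44, 44, 44, 81, 87, 93]

Sorted: [5, 44, 44, 44, 81, 87, 93]


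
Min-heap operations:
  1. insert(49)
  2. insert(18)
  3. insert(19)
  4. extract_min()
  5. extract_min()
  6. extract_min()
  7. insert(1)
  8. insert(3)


insert(49) -> [49]
insert(18) -> [18, 49]
insert(19) -> [18, 49, 19]
extract_min()->18, [19, 49]
extract_min()->19, [49]
extract_min()->49, []
insert(1) -> [1]
insert(3) -> [1, 3]

Final heap: [1, 3]


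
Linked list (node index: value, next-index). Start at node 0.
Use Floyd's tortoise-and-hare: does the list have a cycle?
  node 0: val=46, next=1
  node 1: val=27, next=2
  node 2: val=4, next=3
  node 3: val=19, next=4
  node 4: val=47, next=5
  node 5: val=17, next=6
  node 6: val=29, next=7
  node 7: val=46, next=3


Floyd's tortoise (slow, +1) and hare (fast, +2):
  init: slow=0, fast=0
  step 1: slow=1, fast=2
  step 2: slow=2, fast=4
  step 3: slow=3, fast=6
  step 4: slow=4, fast=3
  step 5: slow=5, fast=5
  slow == fast at node 5: cycle detected

Cycle: yes


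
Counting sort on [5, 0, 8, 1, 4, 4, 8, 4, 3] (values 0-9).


Input: [5, 0, 8, 1, 4, 4, 8, 4, 3]
Counts: [1, 1, 0, 1, 3, 1, 0, 0, 2, 0]

Sorted: [0, 1, 3, 4, 4, 4, 5, 8, 8]


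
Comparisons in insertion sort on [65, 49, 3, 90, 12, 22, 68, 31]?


Algorithm: insertion sort
Input: [65, 49, 3, 90, 12, 22, 68, 31]
Sorted: [3, 12, 22, 31, 49, 65, 68, 90]

19


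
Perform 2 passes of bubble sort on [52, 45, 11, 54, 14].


Initial: [52, 45, 11, 54, 14]
Pass 1: [45, 11, 52, 14, 54] (3 swaps)
Pass 2: [11, 45, 14, 52, 54] (2 swaps)

After 2 passes: [11, 45, 14, 52, 54]


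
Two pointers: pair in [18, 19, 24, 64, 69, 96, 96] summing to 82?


lo=0(18)+hi=6(96)=114
lo=0(18)+hi=5(96)=114
lo=0(18)+hi=4(69)=87
lo=0(18)+hi=3(64)=82

Yes: 18+64=82


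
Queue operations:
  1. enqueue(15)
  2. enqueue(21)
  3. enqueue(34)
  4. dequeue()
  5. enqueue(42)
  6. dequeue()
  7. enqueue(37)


enqueue(15) -> [15]
enqueue(21) -> [15, 21]
enqueue(34) -> [15, 21, 34]
dequeue()->15, [21, 34]
enqueue(42) -> [21, 34, 42]
dequeue()->21, [34, 42]
enqueue(37) -> [34, 42, 37]

Final queue: [34, 42, 37]


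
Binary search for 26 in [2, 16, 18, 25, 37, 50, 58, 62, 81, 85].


Step 1: lo=0, hi=9, mid=4, val=37
Step 2: lo=0, hi=3, mid=1, val=16
Step 3: lo=2, hi=3, mid=2, val=18
Step 4: lo=3, hi=3, mid=3, val=25

Not found


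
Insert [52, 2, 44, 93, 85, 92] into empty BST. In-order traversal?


Insert 52: root
Insert 2: L from 52
Insert 44: L from 52 -> R from 2
Insert 93: R from 52
Insert 85: R from 52 -> L from 93
Insert 92: R from 52 -> L from 93 -> R from 85

In-order: [2, 44, 52, 85, 92, 93]
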